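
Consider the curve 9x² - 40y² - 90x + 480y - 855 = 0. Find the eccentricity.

e = 7/3

Collect terms: 9(x² - 10x) -40(y² - 12y) = 855
Completing the square gives 9(x - 5)² -40(y - 6)² = 855 + 225 - 1440 = -360.
Divide through by -360 to get (y - 6)²/9 - (x - 5)²/40 = 1.
Hyperbola, center (5, 6), transverse axis vertical; a² = 9, b² = 40.
c² = a² + b² = 49, so c = 7.
e = c/a = 7/3.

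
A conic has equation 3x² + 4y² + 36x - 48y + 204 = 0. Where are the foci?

(-8, 6) and (-4, 6)

Group the x- and y-terms: 3(x² + 12x) + 4(y² - 12y) = -204
Completing the square gives 3(x + 6)² + 4(y - 6)² = -204 + 108 + 144 = 48.
Divide through by 48 to get (x + 6)²/16 + (y - 6)²/12 = 1.
Ellipse, center (-6, 6), major axis horizontal; a² = 16, b² = 12.
c² = a² - b² = 16 - 12 = 4, so c = 2.
Foci lie on the horizontal axis through the center: (h ± c, k).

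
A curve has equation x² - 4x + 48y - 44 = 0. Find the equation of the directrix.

y = 13

Only x is squared. Complete the square in x: (x - 2)² = -48(y - 1).
Vertex (2, 1); 4p = -48 so p = -12. Opens down.
Directrix is the horizontal line y = k − p = 1 − (-12) = 13.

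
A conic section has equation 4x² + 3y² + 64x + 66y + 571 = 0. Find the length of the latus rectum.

4(x² + 16x) + 3(y² + 22y) = -571
Completing the square gives 4(x + 8)² + 3(y + 11)² = -571 + 256 + 363 = 48.
Dividing both sides by 48: (x + 8)²/12 + (y + 11)²/16 = 1
Ellipse, center (-8, -11), major axis vertical; a² = 16, b² = 12.
Latus rectum length = 2b²/a = 2·12/4 = 6.

6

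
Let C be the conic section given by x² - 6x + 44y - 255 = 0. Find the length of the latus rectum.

44

Only x is squared. Complete the square in x: (x - 3)² = -44(y - 6).
Vertex (3, 6); 4p = -44 so p = -11. Opens down.
Latus rectum length = |4p| = 44.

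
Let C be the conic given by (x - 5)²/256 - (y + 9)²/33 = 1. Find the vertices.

Center (5, -9). The positive term is the x-term, so the transverse axis is horizontal; a² = 256, b² = 33.
a = 16. Vertices at (h ± a, k).

(-11, -9) and (21, -9)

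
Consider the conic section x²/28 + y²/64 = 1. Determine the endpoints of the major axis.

Center (0, 0). The larger denominator 64 sits under the y-term, so the major axis is vertical; a² = 64, b² = 28.
a = 8. Vertices at (h, k ± a).

(0, -8) and (0, 8)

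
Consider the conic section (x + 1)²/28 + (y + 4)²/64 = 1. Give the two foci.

Center (-1, -4). The larger denominator 64 sits under the y-term, so the major axis is vertical; a² = 64, b² = 28.
c² = a² - b² = 64 - 28 = 36, so c = 6.
Foci lie on the vertical axis through the center: (h, k ± c).

(-1, -10) and (-1, 2)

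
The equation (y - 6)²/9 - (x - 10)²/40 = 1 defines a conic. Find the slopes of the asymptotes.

Center (10, 6). The positive term is the y-term, so the transverse axis is vertical; a² = 9, b² = 40.
For a vertical hyperbola the asymptotes have slope ±a/b.
Here that is ±3/2√10 = ±3√10/20.

3√10/20 and -3√10/20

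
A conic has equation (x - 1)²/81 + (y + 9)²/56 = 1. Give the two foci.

(-4, -9) and (6, -9)

Center (1, -9). The larger denominator 81 sits under the x-term, so the major axis is horizontal; a² = 81, b² = 56.
c² = a² - b² = 81 - 56 = 25, so c = 5.
Foci lie on the horizontal axis through the center: (h ± c, k).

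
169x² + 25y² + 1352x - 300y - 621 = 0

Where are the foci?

(-4, -6) and (-4, 18)

Collect terms: 169(x² + 8x) + 25(y² - 12y) = 621
Complete the square in x and y: 169(x + 4)² + 25(y - 6)² = 621 + 2704 + 900 = 4225
Divide by 4225: (x + 4)²/25 + (y - 6)²/169 = 1
Ellipse, center (-4, 6), major axis vertical; a² = 169, b² = 25.
c² = a² - b² = 169 - 25 = 144, so c = 12.
Foci lie on the vertical axis through the center: (h, k ± c).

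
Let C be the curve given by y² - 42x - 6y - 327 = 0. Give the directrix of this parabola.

x = -37/2

Only y is squared. Complete the square in y: (y - 3)² = 42(x + 8).
Vertex (-8, 3); 4p = 42 so p = 21/2. Opens right.
Directrix is the vertical line x = h − p = -8 − (21/2) = -37/2.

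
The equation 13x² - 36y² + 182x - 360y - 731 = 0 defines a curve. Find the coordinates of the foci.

Rearranging, 13(x² + 14x) -36(y² + 10y) = 731.
Complete the square in x and y: 13(x + 7)² -36(y + 5)² = 731 + 637 - 900 = 468
Divide through by 468 to get (x + 7)²/36 - (y + 5)²/13 = 1.
Hyperbola, center (-7, -5), transverse axis horizontal; a² = 36, b² = 13.
c² = a² + b² = 36 + 13 = 49, so c = 7.
Foci lie on the horizontal axis through the center: (h ± c, k).

(-14, -5) and (0, -5)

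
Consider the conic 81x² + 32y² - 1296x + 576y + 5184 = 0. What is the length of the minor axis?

Group the x- and y-terms: 81(x² - 16x) + 32(y² + 18y) = -5184
Complete the square: 81(x - 8)² + 32(y + 9)² = -5184 + 5184 + 2592 = 2592
Dividing both sides by 2592: (x - 8)²/32 + (y + 9)²/81 = 1
Ellipse, center (8, -9), major axis vertical; a² = 81, b² = 32.
b² = 32 so b = 4√2; the minor axis has length 2b = 8√2.

8√2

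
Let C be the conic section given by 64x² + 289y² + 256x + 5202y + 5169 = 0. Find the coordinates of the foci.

(-17, -9) and (13, -9)

Group: 64(x² + 4x) + 289(y² + 18y) = -5169
Completing the square gives 64(x + 2)² + 289(y + 9)² = -5169 + 256 + 23409 = 18496.
Divide by 18496: (x + 2)²/289 + (y + 9)²/64 = 1
Ellipse, center (-2, -9), major axis horizontal; a² = 289, b² = 64.
c² = a² - b² = 289 - 64 = 225, so c = 15.
Foci lie on the horizontal axis through the center: (h ± c, k).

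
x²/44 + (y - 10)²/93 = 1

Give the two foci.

(0, 3) and (0, 17)

Center (0, 10). The larger denominator 93 sits under the y-term, so the major axis is vertical; a² = 93, b² = 44.
c² = a² - b² = 93 - 44 = 49, so c = 7.
Foci lie on the vertical axis through the center: (h, k ± c).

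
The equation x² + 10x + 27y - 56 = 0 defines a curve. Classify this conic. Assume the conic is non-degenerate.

parabola

No xy term. Coefficients of x² and y² are A = 1, C = 0.
Exactly one squared variable ⇒ parabola.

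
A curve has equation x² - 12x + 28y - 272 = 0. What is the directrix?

y = 18

Only x is squared. Complete the square in x: (x - 6)² = -28(y - 11).
Vertex (6, 11); 4p = -28 so p = -7. Opens down.
Directrix is the horizontal line y = k − p = 11 − (-7) = 18.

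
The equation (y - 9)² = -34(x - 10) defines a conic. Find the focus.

Vertex (10, 9); 4p = -34 so p = -17/2. Opens left.
Focus is p units from the vertex along the axis: (h + p, k).

(3/2, 9)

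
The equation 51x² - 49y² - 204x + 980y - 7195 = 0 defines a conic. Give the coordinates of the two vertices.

51(x² - 4x) -49(y² - 20y) = 7195
Complete the square: 51(x - 2)² -49(y - 10)² = 7195 + 204 - 4900 = 2499
Divide by 2499: (x - 2)²/49 - (y - 10)²/51 = 1
Hyperbola, center (2, 10), transverse axis horizontal; a² = 49, b² = 51.
a = 7. Vertices at (h ± a, k).

(-5, 10) and (9, 10)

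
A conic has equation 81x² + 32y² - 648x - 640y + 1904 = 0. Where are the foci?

(4, 3) and (4, 17)

Group: 81(x² - 8x) + 32(y² - 20y) = -1904
Completing the square gives 81(x - 4)² + 32(y - 10)² = -1904 + 1296 + 3200 = 2592.
Divide by 2592: (x - 4)²/32 + (y - 10)²/81 = 1
Ellipse, center (4, 10), major axis vertical; a² = 81, b² = 32.
c² = a² - b² = 81 - 32 = 49, so c = 7.
Foci lie on the vertical axis through the center: (h, k ± c).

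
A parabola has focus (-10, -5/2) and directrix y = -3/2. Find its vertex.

The vertex is the midpoint between the focus and the directrix along the axis of symmetry.
Axis is vertical (directrix is horizontal). Vertex y-coordinate = (-5/2 + (-3/2))/2 = -2; x-coordinate = -10.

(-10, -2)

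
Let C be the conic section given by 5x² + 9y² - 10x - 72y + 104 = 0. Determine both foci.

Collect terms: 5(x² - 2x) + 9(y² - 8y) = -104
5(x - 1)² + 9(y - 4)² = -104 + 5 + 144 = 45
Divide by 45: (x - 1)²/9 + (y - 4)²/5 = 1
Ellipse, center (1, 4), major axis horizontal; a² = 9, b² = 5.
c² = a² - b² = 9 - 5 = 4, so c = 2.
Foci lie on the horizontal axis through the center: (h ± c, k).

(-1, 4) and (3, 4)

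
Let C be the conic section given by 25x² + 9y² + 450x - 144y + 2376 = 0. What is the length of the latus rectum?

18/5

Group the x- and y-terms: 25(x² + 18x) + 9(y² - 16y) = -2376
25(x + 9)² + 9(y - 8)² = -2376 + 2025 + 576 = 225
Divide through by 225 to get (x + 9)²/9 + (y - 8)²/25 = 1.
Ellipse, center (-9, 8), major axis vertical; a² = 25, b² = 9.
Latus rectum length = 2b²/a = 2·9/5 = 18/5.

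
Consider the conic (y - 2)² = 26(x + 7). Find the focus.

Vertex (-7, 2); 4p = 26 so p = 13/2. Opens right.
Focus is p units from the vertex along the axis: (h + p, k).

(-1/2, 2)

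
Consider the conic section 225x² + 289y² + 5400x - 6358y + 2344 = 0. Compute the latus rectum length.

Collect terms: 225(x² + 24x) + 289(y² - 22y) = -2344
Complete the square: 225(x + 12)² + 289(y - 11)² = -2344 + 32400 + 34969 = 65025
Divide by 65025: (x + 12)²/289 + (y - 11)²/225 = 1
Ellipse, center (-12, 11), major axis horizontal; a² = 289, b² = 225.
Latus rectum length = 2b²/a = 2·225/17 = 450/17.

450/17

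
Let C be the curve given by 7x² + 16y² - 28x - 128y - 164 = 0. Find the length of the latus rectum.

7

7(x² - 4x) + 16(y² - 8y) = 164
Complete the square: 7(x - 2)² + 16(y - 4)² = 164 + 28 + 256 = 448
Divide by 448: (x - 2)²/64 + (y - 4)²/28 = 1
Ellipse, center (2, 4), major axis horizontal; a² = 64, b² = 28.
Latus rectum length = 2b²/a = 2·28/8 = 7.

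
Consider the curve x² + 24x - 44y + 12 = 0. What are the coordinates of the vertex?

Only x is squared. Complete the square in x: (x + 12)² = 44(y + 3).
Vertex (-12, -3); 4p = 44 so p = 11. Opens up.

(-12, -3)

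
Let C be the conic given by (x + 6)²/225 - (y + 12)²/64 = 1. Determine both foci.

(-23, -12) and (11, -12)

Center (-6, -12). The positive term is the x-term, so the transverse axis is horizontal; a² = 225, b² = 64.
c² = a² + b² = 225 + 64 = 289, so c = 17.
Foci lie on the horizontal axis through the center: (h ± c, k).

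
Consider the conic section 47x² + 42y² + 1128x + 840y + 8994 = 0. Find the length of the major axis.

Group: 47(x² + 24x) + 42(y² + 20y) = -8994
Complete the square: 47(x + 12)² + 42(y + 10)² = -8994 + 6768 + 4200 = 1974
Divide through by 1974 to get (x + 12)²/42 + (y + 10)²/47 = 1.
Ellipse, center (-12, -10), major axis vertical; a² = 47, b² = 42.
a² = 47 so a = √47; the major axis has length 2a = 2√47.

2√47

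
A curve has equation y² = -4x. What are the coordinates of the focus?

(-1, 0)

Vertex (0, 0); 4p = -4 so p = -1. Opens left.
Focus is p units from the vertex along the axis: (h + p, k).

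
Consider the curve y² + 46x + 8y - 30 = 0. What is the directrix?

Only y is squared. Complete the square in y: (y + 4)² = -46(x - 1).
Vertex (1, -4); 4p = -46 so p = -23/2. Opens left.
Directrix is the vertical line x = h − p = 1 − (-23/2) = 25/2.

x = 25/2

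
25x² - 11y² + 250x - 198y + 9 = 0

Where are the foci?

Collect terms: 25(x² + 10x) -11(y² + 18y) = -9
25(x + 5)² -11(y + 9)² = -9 + 625 - 891 = -275
Dividing both sides by -275: (y + 9)²/25 - (x + 5)²/11 = 1
Hyperbola, center (-5, -9), transverse axis vertical; a² = 25, b² = 11.
c² = a² + b² = 25 + 11 = 36, so c = 6.
Foci lie on the vertical axis through the center: (h, k ± c).

(-5, -15) and (-5, -3)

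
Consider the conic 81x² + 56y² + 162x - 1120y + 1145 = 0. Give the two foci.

(-1, 5) and (-1, 15)

Group the x- and y-terms: 81(x² + 2x) + 56(y² - 20y) = -1145
Completing the square gives 81(x + 1)² + 56(y - 10)² = -1145 + 81 + 5600 = 4536.
Dividing both sides by 4536: (x + 1)²/56 + (y - 10)²/81 = 1
Ellipse, center (-1, 10), major axis vertical; a² = 81, b² = 56.
c² = a² - b² = 81 - 56 = 25, so c = 5.
Foci lie on the vertical axis through the center: (h, k ± c).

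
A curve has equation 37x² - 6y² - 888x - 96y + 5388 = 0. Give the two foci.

Group: 37(x² - 24x) -6(y² + 16y) = -5388
37(x - 12)² -6(y + 8)² = -5388 + 5328 - 384 = -444
Dividing both sides by -444: (y + 8)²/74 - (x - 12)²/12 = 1
Hyperbola, center (12, -8), transverse axis vertical; a² = 74, b² = 12.
c² = a² + b² = 74 + 12 = 86, so c = √86.
Foci lie on the vertical axis through the center: (h, k ± c).

(12, -8 - √86) and (12, -8 + √86)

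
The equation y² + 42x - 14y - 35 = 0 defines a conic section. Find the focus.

Only y is squared. Complete the square in y: (y - 7)² = -42(x - 2).
Vertex (2, 7); 4p = -42 so p = -21/2. Opens left.
Focus is p units from the vertex along the axis: (h + p, k).

(-17/2, 7)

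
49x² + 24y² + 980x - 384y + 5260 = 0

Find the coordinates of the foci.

(-10, 3) and (-10, 13)

Group the x- and y-terms: 49(x² + 20x) + 24(y² - 16y) = -5260
Completing the square gives 49(x + 10)² + 24(y - 8)² = -5260 + 4900 + 1536 = 1176.
Dividing both sides by 1176: (x + 10)²/24 + (y - 8)²/49 = 1
Ellipse, center (-10, 8), major axis vertical; a² = 49, b² = 24.
c² = a² - b² = 49 - 24 = 25, so c = 5.
Foci lie on the vertical axis through the center: (h, k ± c).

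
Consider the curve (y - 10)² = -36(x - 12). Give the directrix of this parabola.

x = 21

Vertex (12, 10); 4p = -36 so p = -9. Opens left.
Directrix is the vertical line x = h − p = 12 − (-9) = 21.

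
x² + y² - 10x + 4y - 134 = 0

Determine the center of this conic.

(5, -2)

(x² - 10x) + (y² + 4y) = 134
(x - 5)² + (y + 2)² = 134 + 25 + 4 = 163
So (x - 5)² + (y + 2)² = 163.
Circle centered at (5, -2) with r² = 163.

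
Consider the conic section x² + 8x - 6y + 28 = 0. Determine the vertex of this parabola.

(-4, 2)

Only x is squared. Complete the square in x: (x + 4)² = 6(y - 2).
Vertex (-4, 2); 4p = 6 so p = 3/2. Opens up.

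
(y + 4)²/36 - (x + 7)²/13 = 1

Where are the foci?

Center (-7, -4). The positive term is the y-term, so the transverse axis is vertical; a² = 36, b² = 13.
c² = a² + b² = 36 + 13 = 49, so c = 7.
Foci lie on the vertical axis through the center: (h, k ± c).

(-7, -11) and (-7, 3)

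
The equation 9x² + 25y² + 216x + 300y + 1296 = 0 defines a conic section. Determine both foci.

(-20, -6) and (-4, -6)

Group: 9(x² + 24x) + 25(y² + 12y) = -1296
9(x + 12)² + 25(y + 6)² = -1296 + 1296 + 900 = 900
Divide through by 900 to get (x + 12)²/100 + (y + 6)²/36 = 1.
Ellipse, center (-12, -6), major axis horizontal; a² = 100, b² = 36.
c² = a² - b² = 100 - 36 = 64, so c = 8.
Foci lie on the horizontal axis through the center: (h ± c, k).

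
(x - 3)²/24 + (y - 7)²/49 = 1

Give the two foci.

(3, 2) and (3, 12)

Center (3, 7). The larger denominator 49 sits under the y-term, so the major axis is vertical; a² = 49, b² = 24.
c² = a² - b² = 49 - 24 = 25, so c = 5.
Foci lie on the vertical axis through the center: (h, k ± c).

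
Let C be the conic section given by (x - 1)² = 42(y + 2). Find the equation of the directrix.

y = -25/2

Vertex (1, -2); 4p = 42 so p = 21/2. Opens up.
Directrix is the horizontal line y = k − p = -2 − (21/2) = -25/2.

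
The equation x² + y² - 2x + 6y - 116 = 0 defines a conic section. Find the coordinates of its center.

(1, -3)

Group: (x² - 2x) + (y² + 6y) = 116
Complete the square in x and y: (x - 1)² + (y + 3)² = 116 + 1 + 9 = 126
So (x - 1)² + (y + 3)² = 126.
Circle centered at (1, -3) with r² = 126.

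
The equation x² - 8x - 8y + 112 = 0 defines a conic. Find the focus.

(4, 14)

Only x is squared. Complete the square in x: (x - 4)² = 8(y - 12).
Vertex (4, 12); 4p = 8 so p = 2. Opens up.
Focus is p units from the vertex along the axis: (h, k + p).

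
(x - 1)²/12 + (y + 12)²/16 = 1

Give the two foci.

Center (1, -12). The larger denominator 16 sits under the y-term, so the major axis is vertical; a² = 16, b² = 12.
c² = a² - b² = 16 - 12 = 4, so c = 2.
Foci lie on the vertical axis through the center: (h, k ± c).

(1, -14) and (1, -10)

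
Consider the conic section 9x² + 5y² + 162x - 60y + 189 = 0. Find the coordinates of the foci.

Group: 9(x² + 18x) + 5(y² - 12y) = -189
Complete the square: 9(x + 9)² + 5(y - 6)² = -189 + 729 + 180 = 720
Divide by 720: (x + 9)²/80 + (y - 6)²/144 = 1
Ellipse, center (-9, 6), major axis vertical; a² = 144, b² = 80.
c² = a² - b² = 144 - 80 = 64, so c = 8.
Foci lie on the vertical axis through the center: (h, k ± c).

(-9, -2) and (-9, 14)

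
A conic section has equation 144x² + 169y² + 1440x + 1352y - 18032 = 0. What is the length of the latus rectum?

Group: 144(x² + 10x) + 169(y² + 8y) = 18032
144(x + 5)² + 169(y + 4)² = 18032 + 3600 + 2704 = 24336
Dividing both sides by 24336: (x + 5)²/169 + (y + 4)²/144 = 1
Ellipse, center (-5, -4), major axis horizontal; a² = 169, b² = 144.
Latus rectum length = 2b²/a = 2·144/13 = 288/13.

288/13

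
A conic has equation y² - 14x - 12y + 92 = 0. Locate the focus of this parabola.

Only y is squared. Complete the square in y: (y - 6)² = 14(x - 4).
Vertex (4, 6); 4p = 14 so p = 7/2. Opens right.
Focus is p units from the vertex along the axis: (h + p, k).

(15/2, 6)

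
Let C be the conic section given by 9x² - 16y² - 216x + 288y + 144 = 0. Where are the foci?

(12, 4) and (12, 14)

Rearranging, 9(x² - 24x) -16(y² - 18y) = -144.
9(x - 12)² -16(y - 9)² = -144 + 1296 - 1296 = -144
Divide through by -144 to get (y - 9)²/9 - (x - 12)²/16 = 1.
Hyperbola, center (12, 9), transverse axis vertical; a² = 9, b² = 16.
c² = a² + b² = 9 + 16 = 25, so c = 5.
Foci lie on the vertical axis through the center: (h, k ± c).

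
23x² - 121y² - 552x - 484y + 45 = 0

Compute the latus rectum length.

46/11

Rearranging, 23(x² - 24x) -121(y² + 4y) = -45.
23(x - 12)² -121(y + 2)² = -45 + 3312 - 484 = 2783
Divide by 2783: (x - 12)²/121 - (y + 2)²/23 = 1
Hyperbola, center (12, -2), transverse axis horizontal; a² = 121, b² = 23.
Latus rectum length = 2b²/a = 2·23/11 = 46/11.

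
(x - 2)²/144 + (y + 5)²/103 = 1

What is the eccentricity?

e = √41/12

Center (2, -5). The larger denominator 144 sits under the x-term, so the major axis is horizontal; a² = 144, b² = 103.
c² = a² - b² = 41, so c = √41.
e = c/a = √41/12.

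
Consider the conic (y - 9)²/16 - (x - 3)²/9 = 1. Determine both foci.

Center (3, 9). The positive term is the y-term, so the transverse axis is vertical; a² = 16, b² = 9.
c² = a² + b² = 16 + 9 = 25, so c = 5.
Foci lie on the vertical axis through the center: (h, k ± c).

(3, 4) and (3, 14)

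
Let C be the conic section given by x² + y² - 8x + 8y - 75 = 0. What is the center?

Rearranging, (x² - 8x) + (y² + 8y) = 75.
Complete the square in x and y: (x - 4)² + (y + 4)² = 75 + 16 + 16 = 107
So (x - 4)² + (y + 4)² = 107.
Circle centered at (4, -4) with r² = 107.

(4, -4)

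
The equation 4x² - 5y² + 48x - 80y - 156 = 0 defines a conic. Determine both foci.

Rearranging, 4(x² + 12x) -5(y² + 16y) = 156.
4(x + 6)² -5(y + 8)² = 156 + 144 - 320 = -20
Divide by -20: (y + 8)²/4 - (x + 6)²/5 = 1
Hyperbola, center (-6, -8), transverse axis vertical; a² = 4, b² = 5.
c² = a² + b² = 4 + 5 = 9, so c = 3.
Foci lie on the vertical axis through the center: (h, k ± c).

(-6, -11) and (-6, -5)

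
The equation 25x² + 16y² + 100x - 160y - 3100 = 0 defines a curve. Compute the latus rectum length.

96/5

Group the x- and y-terms: 25(x² + 4x) + 16(y² - 10y) = 3100
Completing the square gives 25(x + 2)² + 16(y - 5)² = 3100 + 100 + 400 = 3600.
Dividing both sides by 3600: (x + 2)²/144 + (y - 5)²/225 = 1
Ellipse, center (-2, 5), major axis vertical; a² = 225, b² = 144.
Latus rectum length = 2b²/a = 2·144/15 = 96/5.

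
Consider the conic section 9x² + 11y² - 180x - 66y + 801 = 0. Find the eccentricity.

Collect terms: 9(x² - 20x) + 11(y² - 6y) = -801
Completing the square gives 9(x - 10)² + 11(y - 3)² = -801 + 900 + 99 = 198.
Divide by 198: (x - 10)²/22 + (y - 3)²/18 = 1
Ellipse, center (10, 3), major axis horizontal; a² = 22, b² = 18.
c² = a² - b² = 4, so c = 2.
e = c/a = 2/√22 = √22/11.

e = √22/11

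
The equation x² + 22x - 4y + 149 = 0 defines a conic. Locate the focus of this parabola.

Only x is squared. Complete the square in x: (x + 11)² = 4(y - 7).
Vertex (-11, 7); 4p = 4 so p = 1. Opens up.
Focus is p units from the vertex along the axis: (h, k + p).

(-11, 8)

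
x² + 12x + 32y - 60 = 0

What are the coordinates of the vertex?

Only x is squared. Complete the square in x: (x + 6)² = -32(y - 3).
Vertex (-6, 3); 4p = -32 so p = -8. Opens down.

(-6, 3)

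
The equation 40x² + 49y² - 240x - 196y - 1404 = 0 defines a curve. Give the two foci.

(0, 2) and (6, 2)

Group: 40(x² - 6x) + 49(y² - 4y) = 1404
Complete the square in x and y: 40(x - 3)² + 49(y - 2)² = 1404 + 360 + 196 = 1960
Divide through by 1960 to get (x - 3)²/49 + (y - 2)²/40 = 1.
Ellipse, center (3, 2), major axis horizontal; a² = 49, b² = 40.
c² = a² - b² = 49 - 40 = 9, so c = 3.
Foci lie on the horizontal axis through the center: (h ± c, k).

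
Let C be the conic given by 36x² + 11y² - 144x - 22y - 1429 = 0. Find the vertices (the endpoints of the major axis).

Group the x- and y-terms: 36(x² - 4x) + 11(y² - 2y) = 1429
Complete the square in x and y: 36(x - 2)² + 11(y - 1)² = 1429 + 144 + 11 = 1584
Divide by 1584: (x - 2)²/44 + (y - 1)²/144 = 1
Ellipse, center (2, 1), major axis vertical; a² = 144, b² = 44.
a = 12. Vertices at (h, k ± a).

(2, -11) and (2, 13)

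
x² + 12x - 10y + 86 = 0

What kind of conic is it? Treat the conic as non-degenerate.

parabola

No xy term. Coefficients of x² and y² are A = 1, C = 0.
Exactly one squared variable ⇒ parabola.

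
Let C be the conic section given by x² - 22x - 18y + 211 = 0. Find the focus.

(11, 19/2)

Only x is squared. Complete the square in x: (x - 11)² = 18(y - 5).
Vertex (11, 5); 4p = 18 so p = 9/2. Opens up.
Focus is p units from the vertex along the axis: (h, k + p).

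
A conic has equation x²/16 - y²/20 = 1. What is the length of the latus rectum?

Center (0, 0). The positive term is the x-term, so the transverse axis is horizontal; a² = 16, b² = 20.
Latus rectum length = 2b²/a = 2·20/4 = 10.

10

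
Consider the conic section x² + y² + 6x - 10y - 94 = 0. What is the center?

Group the x- and y-terms: (x² + 6x) + (y² - 10y) = 94
Complete the square in x and y: (x + 3)² + (y - 5)² = 94 + 9 + 25 = 128
So (x + 3)² + (y - 5)² = 128.
Circle centered at (-3, 5) with r² = 128.

(-3, 5)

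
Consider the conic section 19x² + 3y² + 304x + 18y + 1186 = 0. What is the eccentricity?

Collect terms: 19(x² + 16x) + 3(y² + 6y) = -1186
19(x + 8)² + 3(y + 3)² = -1186 + 1216 + 27 = 57
Divide through by 57 to get (x + 8)²/3 + (y + 3)²/19 = 1.
Ellipse, center (-8, -3), major axis vertical; a² = 19, b² = 3.
c² = a² - b² = 16, so c = 4.
e = c/a = 4/√19 = 4√19/19.

e = 4√19/19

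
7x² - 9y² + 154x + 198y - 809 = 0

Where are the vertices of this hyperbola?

(-20, 11) and (-2, 11)

Collect terms: 7(x² + 22x) -9(y² - 22y) = 809
Completing the square gives 7(x + 11)² -9(y - 11)² = 809 + 847 - 1089 = 567.
Divide through by 567 to get (x + 11)²/81 - (y - 11)²/63 = 1.
Hyperbola, center (-11, 11), transverse axis horizontal; a² = 81, b² = 63.
a = 9. Vertices at (h ± a, k).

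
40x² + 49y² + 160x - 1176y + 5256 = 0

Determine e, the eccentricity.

e = 3/7

Collect terms: 40(x² + 4x) + 49(y² - 24y) = -5256
Complete the square in x and y: 40(x + 2)² + 49(y - 12)² = -5256 + 160 + 7056 = 1960
Dividing both sides by 1960: (x + 2)²/49 + (y - 12)²/40 = 1
Ellipse, center (-2, 12), major axis horizontal; a² = 49, b² = 40.
c² = a² - b² = 9, so c = 3.
e = c/a = 3/7.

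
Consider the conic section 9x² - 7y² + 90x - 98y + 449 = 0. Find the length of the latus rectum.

14

Group: 9(x² + 10x) -7(y² + 14y) = -449
Completing the square gives 9(x + 5)² -7(y + 7)² = -449 + 225 - 343 = -567.
Divide through by -567 to get (y + 7)²/81 - (x + 5)²/63 = 1.
Hyperbola, center (-5, -7), transverse axis vertical; a² = 81, b² = 63.
Latus rectum length = 2b²/a = 2·63/9 = 14.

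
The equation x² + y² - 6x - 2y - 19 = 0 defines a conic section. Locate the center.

Group: (x² - 6x) + (y² - 2y) = 19
Complete the square: (x - 3)² + (y - 1)² = 19 + 9 + 1 = 29
So (x - 3)² + (y - 1)² = 29.
Circle centered at (3, 1) with r² = 29.

(3, 1)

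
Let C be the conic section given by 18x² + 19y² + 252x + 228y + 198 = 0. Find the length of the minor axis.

Collect terms: 18(x² + 14x) + 19(y² + 12y) = -198
18(x + 7)² + 19(y + 6)² = -198 + 882 + 684 = 1368
Divide through by 1368 to get (x + 7)²/76 + (y + 6)²/72 = 1.
Ellipse, center (-7, -6), major axis horizontal; a² = 76, b² = 72.
b² = 72 so b = 6√2; the minor axis has length 2b = 12√2.

12√2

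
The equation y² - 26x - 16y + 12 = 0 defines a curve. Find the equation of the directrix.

x = -17/2

Only y is squared. Complete the square in y: (y - 8)² = 26(x + 2).
Vertex (-2, 8); 4p = 26 so p = 13/2. Opens right.
Directrix is the vertical line x = h − p = -2 − (13/2) = -17/2.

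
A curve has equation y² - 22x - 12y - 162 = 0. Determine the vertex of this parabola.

(-9, 6)

Only y is squared. Complete the square in y: (y - 6)² = 22(x + 9).
Vertex (-9, 6); 4p = 22 so p = 11/2. Opens right.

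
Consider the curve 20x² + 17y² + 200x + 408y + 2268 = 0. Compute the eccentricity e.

Group: 20(x² + 10x) + 17(y² + 24y) = -2268
20(x + 5)² + 17(y + 12)² = -2268 + 500 + 2448 = 680
Dividing both sides by 680: (x + 5)²/34 + (y + 12)²/40 = 1
Ellipse, center (-5, -12), major axis vertical; a² = 40, b² = 34.
c² = a² - b² = 6, so c = √6.
e = c/a = √6/2√10 = √15/10.

e = √15/10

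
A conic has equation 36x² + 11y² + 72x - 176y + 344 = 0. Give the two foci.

(-1, 3) and (-1, 13)

Rearranging, 36(x² + 2x) + 11(y² - 16y) = -344.
Completing the square gives 36(x + 1)² + 11(y - 8)² = -344 + 36 + 704 = 396.
Divide by 396: (x + 1)²/11 + (y - 8)²/36 = 1
Ellipse, center (-1, 8), major axis vertical; a² = 36, b² = 11.
c² = a² - b² = 36 - 11 = 25, so c = 5.
Foci lie on the vertical axis through the center: (h, k ± c).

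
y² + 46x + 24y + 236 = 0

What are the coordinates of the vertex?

(-2, -12)

Only y is squared. Complete the square in y: (y + 12)² = -46(x + 2).
Vertex (-2, -12); 4p = -46 so p = -23/2. Opens left.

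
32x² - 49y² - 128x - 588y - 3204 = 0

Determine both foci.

(-7, -6) and (11, -6)

Group the x- and y-terms: 32(x² - 4x) -49(y² + 12y) = 3204
Completing the square gives 32(x - 2)² -49(y + 6)² = 3204 + 128 - 1764 = 1568.
Divide by 1568: (x - 2)²/49 - (y + 6)²/32 = 1
Hyperbola, center (2, -6), transverse axis horizontal; a² = 49, b² = 32.
c² = a² + b² = 49 + 32 = 81, so c = 9.
Foci lie on the horizontal axis through the center: (h ± c, k).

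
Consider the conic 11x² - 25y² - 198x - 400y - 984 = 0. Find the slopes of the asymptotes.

√11/5 and -√11/5

11(x² - 18x) -25(y² + 16y) = 984
11(x - 9)² -25(y + 8)² = 984 + 891 - 1600 = 275
Divide by 275: (x - 9)²/25 - (y + 8)²/11 = 1
Hyperbola, center (9, -8), transverse axis horizontal; a² = 25, b² = 11.
For a horizontal hyperbola the asymptotes have slope ±b/a.
Here that is ±√11/5.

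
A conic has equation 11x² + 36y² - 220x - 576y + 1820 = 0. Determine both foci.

11(x² - 20x) + 36(y² - 16y) = -1820
11(x - 10)² + 36(y - 8)² = -1820 + 1100 + 2304 = 1584
Divide through by 1584 to get (x - 10)²/144 + (y - 8)²/44 = 1.
Ellipse, center (10, 8), major axis horizontal; a² = 144, b² = 44.
c² = a² - b² = 144 - 44 = 100, so c = 10.
Foci lie on the horizontal axis through the center: (h ± c, k).

(0, 8) and (20, 8)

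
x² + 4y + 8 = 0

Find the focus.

Only x is squared. Complete the square in x: x² = -4(y + 2).
Vertex (0, -2); 4p = -4 so p = -1. Opens down.
Focus is p units from the vertex along the axis: (h, k + p).

(0, -3)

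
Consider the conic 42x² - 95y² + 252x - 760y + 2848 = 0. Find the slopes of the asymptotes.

√3990/95 and -√3990/95

Collect terms: 42(x² + 6x) -95(y² + 8y) = -2848
Complete the square in x and y: 42(x + 3)² -95(y + 4)² = -2848 + 378 - 1520 = -3990
Dividing both sides by -3990: (y + 4)²/42 - (x + 3)²/95 = 1
Hyperbola, center (-3, -4), transverse axis vertical; a² = 42, b² = 95.
For a vertical hyperbola the asymptotes have slope ±a/b.
Here that is ±√42/√95 = ±√3990/95.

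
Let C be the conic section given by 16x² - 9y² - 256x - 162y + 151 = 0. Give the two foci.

Collect terms: 16(x² - 16x) -9(y² + 18y) = -151
Complete the square in x and y: 16(x - 8)² -9(y + 9)² = -151 + 1024 - 729 = 144
Divide through by 144 to get (x - 8)²/9 - (y + 9)²/16 = 1.
Hyperbola, center (8, -9), transverse axis horizontal; a² = 9, b² = 16.
c² = a² + b² = 9 + 16 = 25, so c = 5.
Foci lie on the horizontal axis through the center: (h ± c, k).

(3, -9) and (13, -9)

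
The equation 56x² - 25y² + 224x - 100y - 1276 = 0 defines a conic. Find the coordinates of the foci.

(-11, -2) and (7, -2)

Collect terms: 56(x² + 4x) -25(y² + 4y) = 1276
Completing the square gives 56(x + 2)² -25(y + 2)² = 1276 + 224 - 100 = 1400.
Divide through by 1400 to get (x + 2)²/25 - (y + 2)²/56 = 1.
Hyperbola, center (-2, -2), transverse axis horizontal; a² = 25, b² = 56.
c² = a² + b² = 25 + 56 = 81, so c = 9.
Foci lie on the horizontal axis through the center: (h ± c, k).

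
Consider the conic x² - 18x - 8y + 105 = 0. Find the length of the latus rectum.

Only x is squared. Complete the square in x: (x - 9)² = 8(y - 3).
Vertex (9, 3); 4p = 8 so p = 2. Opens up.
Latus rectum length = |4p| = 8.

8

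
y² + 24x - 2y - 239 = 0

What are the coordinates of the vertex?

Only y is squared. Complete the square in y: (y - 1)² = -24(x - 10).
Vertex (10, 1); 4p = -24 so p = -6. Opens left.

(10, 1)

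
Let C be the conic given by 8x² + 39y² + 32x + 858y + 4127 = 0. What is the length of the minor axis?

8

Group the x- and y-terms: 8(x² + 4x) + 39(y² + 22y) = -4127
Completing the square gives 8(x + 2)² + 39(y + 11)² = -4127 + 32 + 4719 = 624.
Divide through by 624 to get (x + 2)²/78 + (y + 11)²/16 = 1.
Ellipse, center (-2, -11), major axis horizontal; a² = 78, b² = 16.
b² = 16 so b = 4; the minor axis has length 2b = 8.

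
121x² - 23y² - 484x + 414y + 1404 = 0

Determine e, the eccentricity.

Collect terms: 121(x² - 4x) -23(y² - 18y) = -1404
121(x - 2)² -23(y - 9)² = -1404 + 484 - 1863 = -2783
Dividing both sides by -2783: (y - 9)²/121 - (x - 2)²/23 = 1
Hyperbola, center (2, 9), transverse axis vertical; a² = 121, b² = 23.
c² = a² + b² = 144, so c = 12.
e = c/a = 12/11.

e = 12/11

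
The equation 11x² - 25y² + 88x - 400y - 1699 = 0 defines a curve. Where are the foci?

Rearranging, 11(x² + 8x) -25(y² + 16y) = 1699.
Completing the square gives 11(x + 4)² -25(y + 8)² = 1699 + 176 - 1600 = 275.
Divide by 275: (x + 4)²/25 - (y + 8)²/11 = 1
Hyperbola, center (-4, -8), transverse axis horizontal; a² = 25, b² = 11.
c² = a² + b² = 25 + 11 = 36, so c = 6.
Foci lie on the horizontal axis through the center: (h ± c, k).

(-10, -8) and (2, -8)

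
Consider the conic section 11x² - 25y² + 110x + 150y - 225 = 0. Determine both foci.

Collect terms: 11(x² + 10x) -25(y² - 6y) = 225
Complete the square: 11(x + 5)² -25(y - 3)² = 225 + 275 - 225 = 275
Dividing both sides by 275: (x + 5)²/25 - (y - 3)²/11 = 1
Hyperbola, center (-5, 3), transverse axis horizontal; a² = 25, b² = 11.
c² = a² + b² = 25 + 11 = 36, so c = 6.
Foci lie on the horizontal axis through the center: (h ± c, k).

(-11, 3) and (1, 3)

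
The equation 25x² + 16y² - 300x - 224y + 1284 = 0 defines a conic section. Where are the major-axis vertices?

Rearranging, 25(x² - 12x) + 16(y² - 14y) = -1284.
Completing the square gives 25(x - 6)² + 16(y - 7)² = -1284 + 900 + 784 = 400.
Divide through by 400 to get (x - 6)²/16 + (y - 7)²/25 = 1.
Ellipse, center (6, 7), major axis vertical; a² = 25, b² = 16.
a = 5. Vertices at (h, k ± a).

(6, 2) and (6, 12)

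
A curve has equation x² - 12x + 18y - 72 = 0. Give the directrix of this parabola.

y = 21/2

Only x is squared. Complete the square in x: (x - 6)² = -18(y - 6).
Vertex (6, 6); 4p = -18 so p = -9/2. Opens down.
Directrix is the horizontal line y = k − p = 6 − (-9/2) = 21/2.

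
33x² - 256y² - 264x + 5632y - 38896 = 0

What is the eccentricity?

Rearranging, 33(x² - 8x) -256(y² - 22y) = 38896.
33(x - 4)² -256(y - 11)² = 38896 + 528 - 30976 = 8448
Divide through by 8448 to get (x - 4)²/256 - (y - 11)²/33 = 1.
Hyperbola, center (4, 11), transverse axis horizontal; a² = 256, b² = 33.
c² = a² + b² = 289, so c = 17.
e = c/a = 17/16.

e = 17/16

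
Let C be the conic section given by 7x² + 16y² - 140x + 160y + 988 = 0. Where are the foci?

Collect terms: 7(x² - 20x) + 16(y² + 10y) = -988
7(x - 10)² + 16(y + 5)² = -988 + 700 + 400 = 112
Dividing both sides by 112: (x - 10)²/16 + (y + 5)²/7 = 1
Ellipse, center (10, -5), major axis horizontal; a² = 16, b² = 7.
c² = a² - b² = 16 - 7 = 9, so c = 3.
Foci lie on the horizontal axis through the center: (h ± c, k).

(7, -5) and (13, -5)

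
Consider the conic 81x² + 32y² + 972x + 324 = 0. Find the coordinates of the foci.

Group: 81(x² + 12x) + 32y² = -324
Complete the square: 81(x + 6)² + 32y² = -324 + 2916 + 0 = 2592
Divide by 2592: (x + 6)²/32 + y²/81 = 1
Ellipse, center (-6, 0), major axis vertical; a² = 81, b² = 32.
c² = a² - b² = 81 - 32 = 49, so c = 7.
Foci lie on the vertical axis through the center: (h, k ± c).

(-6, -7) and (-6, 7)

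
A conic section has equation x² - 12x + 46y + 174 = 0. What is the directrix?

Only x is squared. Complete the square in x: (x - 6)² = -46(y + 3).
Vertex (6, -3); 4p = -46 so p = -23/2. Opens down.
Directrix is the horizontal line y = k − p = -3 − (-23/2) = 17/2.

y = 17/2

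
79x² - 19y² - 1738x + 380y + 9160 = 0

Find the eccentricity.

e = 7√158/79

79(x² - 22x) -19(y² - 20y) = -9160
Complete the square in x and y: 79(x - 11)² -19(y - 10)² = -9160 + 9559 - 1900 = -1501
Divide by -1501: (y - 10)²/79 - (x - 11)²/19 = 1
Hyperbola, center (11, 10), transverse axis vertical; a² = 79, b² = 19.
c² = a² + b² = 98, so c = 7√2.
e = c/a = 7√2/√79 = 7√158/79.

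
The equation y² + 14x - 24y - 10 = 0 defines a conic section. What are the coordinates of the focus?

(15/2, 12)

Only y is squared. Complete the square in y: (y - 12)² = -14(x - 11).
Vertex (11, 12); 4p = -14 so p = -7/2. Opens left.
Focus is p units from the vertex along the axis: (h + p, k).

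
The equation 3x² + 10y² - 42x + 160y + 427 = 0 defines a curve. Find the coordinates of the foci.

(7 - 2√21, -8) and (7 + 2√21, -8)

3(x² - 14x) + 10(y² + 16y) = -427
Complete the square in x and y: 3(x - 7)² + 10(y + 8)² = -427 + 147 + 640 = 360
Divide by 360: (x - 7)²/120 + (y + 8)²/36 = 1
Ellipse, center (7, -8), major axis horizontal; a² = 120, b² = 36.
c² = a² - b² = 120 - 36 = 84, so c = 2√21.
Foci lie on the horizontal axis through the center: (h ± c, k).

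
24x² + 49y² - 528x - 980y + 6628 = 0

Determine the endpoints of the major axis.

(4, 10) and (18, 10)

Group the x- and y-terms: 24(x² - 22x) + 49(y² - 20y) = -6628
Completing the square gives 24(x - 11)² + 49(y - 10)² = -6628 + 2904 + 4900 = 1176.
Divide by 1176: (x - 11)²/49 + (y - 10)²/24 = 1
Ellipse, center (11, 10), major axis horizontal; a² = 49, b² = 24.
a = 7. Vertices at (h ± a, k).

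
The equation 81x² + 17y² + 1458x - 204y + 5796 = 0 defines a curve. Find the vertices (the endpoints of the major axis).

Rearranging, 81(x² + 18x) + 17(y² - 12y) = -5796.
Complete the square in x and y: 81(x + 9)² + 17(y - 6)² = -5796 + 6561 + 612 = 1377
Divide by 1377: (x + 9)²/17 + (y - 6)²/81 = 1
Ellipse, center (-9, 6), major axis vertical; a² = 81, b² = 17.
a = 9. Vertices at (h, k ± a).

(-9, -3) and (-9, 15)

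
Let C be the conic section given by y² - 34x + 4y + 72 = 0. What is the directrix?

x = -13/2

Only y is squared. Complete the square in y: (y + 2)² = 34(x - 2).
Vertex (2, -2); 4p = 34 so p = 17/2. Opens right.
Directrix is the vertical line x = h − p = 2 − (17/2) = -13/2.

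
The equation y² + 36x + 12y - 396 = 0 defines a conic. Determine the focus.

(3, -6)

Only y is squared. Complete the square in y: (y + 6)² = -36(x - 12).
Vertex (12, -6); 4p = -36 so p = -9. Opens left.
Focus is p units from the vertex along the axis: (h + p, k).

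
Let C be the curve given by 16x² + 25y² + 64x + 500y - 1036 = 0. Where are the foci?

(-11, -10) and (7, -10)

Collect terms: 16(x² + 4x) + 25(y² + 20y) = 1036
Completing the square gives 16(x + 2)² + 25(y + 10)² = 1036 + 64 + 2500 = 3600.
Divide by 3600: (x + 2)²/225 + (y + 10)²/144 = 1
Ellipse, center (-2, -10), major axis horizontal; a² = 225, b² = 144.
c² = a² - b² = 225 - 144 = 81, so c = 9.
Foci lie on the horizontal axis through the center: (h ± c, k).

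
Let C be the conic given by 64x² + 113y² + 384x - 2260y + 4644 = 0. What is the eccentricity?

e = 7√113/113

Collect terms: 64(x² + 6x) + 113(y² - 20y) = -4644
Complete the square in x and y: 64(x + 3)² + 113(y - 10)² = -4644 + 576 + 11300 = 7232
Divide through by 7232 to get (x + 3)²/113 + (y - 10)²/64 = 1.
Ellipse, center (-3, 10), major axis horizontal; a² = 113, b² = 64.
c² = a² - b² = 49, so c = 7.
e = c/a = 7/√113 = 7√113/113.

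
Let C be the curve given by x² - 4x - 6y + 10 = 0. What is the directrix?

y = -1/2

Only x is squared. Complete the square in x: (x - 2)² = 6(y - 1).
Vertex (2, 1); 4p = 6 so p = 3/2. Opens up.
Directrix is the horizontal line y = k − p = 1 − (3/2) = -1/2.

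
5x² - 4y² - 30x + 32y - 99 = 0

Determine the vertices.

Rearranging, 5(x² - 6x) -4(y² - 8y) = 99.
5(x - 3)² -4(y - 4)² = 99 + 45 - 64 = 80
Divide by 80: (x - 3)²/16 - (y - 4)²/20 = 1
Hyperbola, center (3, 4), transverse axis horizontal; a² = 16, b² = 20.
a = 4. Vertices at (h ± a, k).

(-1, 4) and (7, 4)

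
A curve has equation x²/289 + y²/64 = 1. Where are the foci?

Center (0, 0). The larger denominator 289 sits under the x-term, so the major axis is horizontal; a² = 289, b² = 64.
c² = a² - b² = 289 - 64 = 225, so c = 15.
Foci lie on the horizontal axis through the center: (h ± c, k).

(-15, 0) and (15, 0)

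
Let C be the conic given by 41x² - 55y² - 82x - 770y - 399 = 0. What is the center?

41(x² - 2x) -55(y² + 14y) = 399
Completing the square gives 41(x - 1)² -55(y + 7)² = 399 + 41 - 2695 = -2255.
Divide through by -2255 to get (y + 7)²/41 - (x - 1)²/55 = 1.
Hyperbola with center (1, -7).

(1, -7)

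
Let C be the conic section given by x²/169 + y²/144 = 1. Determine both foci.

(-5, 0) and (5, 0)

Center (0, 0). The larger denominator 169 sits under the x-term, so the major axis is horizontal; a² = 169, b² = 144.
c² = a² - b² = 169 - 144 = 25, so c = 5.
Foci lie on the horizontal axis through the center: (h ± c, k).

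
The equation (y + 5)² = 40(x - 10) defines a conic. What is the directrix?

x = 0

Vertex (10, -5); 4p = 40 so p = 10. Opens right.
Directrix is the vertical line x = h − p = 10 − (10) = 0.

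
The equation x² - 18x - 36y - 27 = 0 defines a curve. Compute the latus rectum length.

Only x is squared. Complete the square in x: (x - 9)² = 36(y + 3).
Vertex (9, -3); 4p = 36 so p = 9. Opens up.
Latus rectum length = |4p| = 36.

36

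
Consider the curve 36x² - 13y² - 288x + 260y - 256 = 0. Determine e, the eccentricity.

e = 7/6

Group the x- and y-terms: 36(x² - 8x) -13(y² - 20y) = 256
Completing the square gives 36(x - 4)² -13(y - 10)² = 256 + 576 - 1300 = -468.
Divide through by -468 to get (y - 10)²/36 - (x - 4)²/13 = 1.
Hyperbola, center (4, 10), transverse axis vertical; a² = 36, b² = 13.
c² = a² + b² = 49, so c = 7.
e = c/a = 7/6.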